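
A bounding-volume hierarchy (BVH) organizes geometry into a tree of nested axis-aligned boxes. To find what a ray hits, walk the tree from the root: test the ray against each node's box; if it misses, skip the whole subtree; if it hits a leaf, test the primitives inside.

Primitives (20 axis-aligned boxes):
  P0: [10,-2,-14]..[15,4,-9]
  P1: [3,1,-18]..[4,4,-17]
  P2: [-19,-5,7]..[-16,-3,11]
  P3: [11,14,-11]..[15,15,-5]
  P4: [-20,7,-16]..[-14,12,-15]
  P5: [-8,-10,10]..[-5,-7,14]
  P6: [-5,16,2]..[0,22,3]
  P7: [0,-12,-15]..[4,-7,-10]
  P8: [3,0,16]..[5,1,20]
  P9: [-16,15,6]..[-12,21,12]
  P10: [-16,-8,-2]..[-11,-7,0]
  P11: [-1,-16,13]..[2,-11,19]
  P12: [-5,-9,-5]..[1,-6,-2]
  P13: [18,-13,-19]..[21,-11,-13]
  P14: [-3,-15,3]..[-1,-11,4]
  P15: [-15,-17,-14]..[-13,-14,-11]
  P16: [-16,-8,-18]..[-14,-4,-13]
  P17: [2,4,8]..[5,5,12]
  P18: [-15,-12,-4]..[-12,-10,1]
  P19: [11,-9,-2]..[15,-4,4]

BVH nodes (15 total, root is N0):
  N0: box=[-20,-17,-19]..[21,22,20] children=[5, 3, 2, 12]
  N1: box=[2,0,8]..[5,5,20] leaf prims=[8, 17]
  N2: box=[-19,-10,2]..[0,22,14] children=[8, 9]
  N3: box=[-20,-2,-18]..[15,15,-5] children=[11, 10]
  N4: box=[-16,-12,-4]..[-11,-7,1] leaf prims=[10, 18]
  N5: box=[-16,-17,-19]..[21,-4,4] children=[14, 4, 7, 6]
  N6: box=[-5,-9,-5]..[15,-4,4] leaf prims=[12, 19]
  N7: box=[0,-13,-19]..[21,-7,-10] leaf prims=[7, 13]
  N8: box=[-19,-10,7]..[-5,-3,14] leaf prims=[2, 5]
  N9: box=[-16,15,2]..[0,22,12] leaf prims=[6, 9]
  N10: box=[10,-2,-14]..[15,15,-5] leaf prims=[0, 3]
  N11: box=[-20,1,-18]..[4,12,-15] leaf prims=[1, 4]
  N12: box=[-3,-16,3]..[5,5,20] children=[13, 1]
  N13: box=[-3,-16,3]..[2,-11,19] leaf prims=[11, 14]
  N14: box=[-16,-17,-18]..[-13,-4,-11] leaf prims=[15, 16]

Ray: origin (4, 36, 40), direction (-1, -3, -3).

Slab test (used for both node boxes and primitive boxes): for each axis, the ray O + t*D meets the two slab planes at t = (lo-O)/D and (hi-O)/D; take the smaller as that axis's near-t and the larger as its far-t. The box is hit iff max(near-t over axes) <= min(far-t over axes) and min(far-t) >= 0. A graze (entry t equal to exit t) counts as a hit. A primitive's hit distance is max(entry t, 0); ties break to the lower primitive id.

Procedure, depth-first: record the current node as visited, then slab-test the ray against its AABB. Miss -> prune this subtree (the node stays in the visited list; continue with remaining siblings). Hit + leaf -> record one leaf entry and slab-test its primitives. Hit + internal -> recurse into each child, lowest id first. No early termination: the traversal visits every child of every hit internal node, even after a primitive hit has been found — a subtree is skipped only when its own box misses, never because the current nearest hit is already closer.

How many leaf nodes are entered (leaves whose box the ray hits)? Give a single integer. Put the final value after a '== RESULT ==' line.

Walk:
N0 x:[-17,24] y:[14/3,53/3] z:[20/3,59/3] -> hit [20/3,53/3], descend [2, 3, 5, 12]
  N2 x:[4,23] y:[14/3,46/3] z:[26/3,38/3] -> hit [26/3,38/3], descend [8, 9]
    N8 x:[9,23] y:[13,46/3] z:[26/3,11] -> miss, prune
    N9 x:[4,20] y:[14/3,7] z:[28/3,38/3] -> miss, prune
  N3 x:[-11,24] y:[7,38/3] z:[15,58/3] -> miss, prune
  N5 x:[-17,20] y:[40/3,53/3] z:[12,59/3] -> hit [40/3,53/3], descend [4, 6, 7, 14]
    N4 x:[15,20] y:[43/3,16] z:[13,44/3] -> miss, prune
    N6 x:[-11,9] y:[40/3,15] z:[12,15] -> miss, prune
    N7 x:[-17,4] y:[43/3,49/3] z:[50/3,59/3] -> miss, prune
    N14 x:[17,20] y:[40/3,53/3] z:[17,58/3] -> hit [17,53/3] leaf, test {P15@t=17, P16(miss)}
  N12 x:[-1,7] y:[31/3,52/3] z:[20/3,37/3] -> miss, prune

Summary -> nodes [0, 2, 8, 9, 3, 5, 4, 6, 7, 14, 12]; box-tests=11; leaf-entries=1; first=P15

== RESULT ==
1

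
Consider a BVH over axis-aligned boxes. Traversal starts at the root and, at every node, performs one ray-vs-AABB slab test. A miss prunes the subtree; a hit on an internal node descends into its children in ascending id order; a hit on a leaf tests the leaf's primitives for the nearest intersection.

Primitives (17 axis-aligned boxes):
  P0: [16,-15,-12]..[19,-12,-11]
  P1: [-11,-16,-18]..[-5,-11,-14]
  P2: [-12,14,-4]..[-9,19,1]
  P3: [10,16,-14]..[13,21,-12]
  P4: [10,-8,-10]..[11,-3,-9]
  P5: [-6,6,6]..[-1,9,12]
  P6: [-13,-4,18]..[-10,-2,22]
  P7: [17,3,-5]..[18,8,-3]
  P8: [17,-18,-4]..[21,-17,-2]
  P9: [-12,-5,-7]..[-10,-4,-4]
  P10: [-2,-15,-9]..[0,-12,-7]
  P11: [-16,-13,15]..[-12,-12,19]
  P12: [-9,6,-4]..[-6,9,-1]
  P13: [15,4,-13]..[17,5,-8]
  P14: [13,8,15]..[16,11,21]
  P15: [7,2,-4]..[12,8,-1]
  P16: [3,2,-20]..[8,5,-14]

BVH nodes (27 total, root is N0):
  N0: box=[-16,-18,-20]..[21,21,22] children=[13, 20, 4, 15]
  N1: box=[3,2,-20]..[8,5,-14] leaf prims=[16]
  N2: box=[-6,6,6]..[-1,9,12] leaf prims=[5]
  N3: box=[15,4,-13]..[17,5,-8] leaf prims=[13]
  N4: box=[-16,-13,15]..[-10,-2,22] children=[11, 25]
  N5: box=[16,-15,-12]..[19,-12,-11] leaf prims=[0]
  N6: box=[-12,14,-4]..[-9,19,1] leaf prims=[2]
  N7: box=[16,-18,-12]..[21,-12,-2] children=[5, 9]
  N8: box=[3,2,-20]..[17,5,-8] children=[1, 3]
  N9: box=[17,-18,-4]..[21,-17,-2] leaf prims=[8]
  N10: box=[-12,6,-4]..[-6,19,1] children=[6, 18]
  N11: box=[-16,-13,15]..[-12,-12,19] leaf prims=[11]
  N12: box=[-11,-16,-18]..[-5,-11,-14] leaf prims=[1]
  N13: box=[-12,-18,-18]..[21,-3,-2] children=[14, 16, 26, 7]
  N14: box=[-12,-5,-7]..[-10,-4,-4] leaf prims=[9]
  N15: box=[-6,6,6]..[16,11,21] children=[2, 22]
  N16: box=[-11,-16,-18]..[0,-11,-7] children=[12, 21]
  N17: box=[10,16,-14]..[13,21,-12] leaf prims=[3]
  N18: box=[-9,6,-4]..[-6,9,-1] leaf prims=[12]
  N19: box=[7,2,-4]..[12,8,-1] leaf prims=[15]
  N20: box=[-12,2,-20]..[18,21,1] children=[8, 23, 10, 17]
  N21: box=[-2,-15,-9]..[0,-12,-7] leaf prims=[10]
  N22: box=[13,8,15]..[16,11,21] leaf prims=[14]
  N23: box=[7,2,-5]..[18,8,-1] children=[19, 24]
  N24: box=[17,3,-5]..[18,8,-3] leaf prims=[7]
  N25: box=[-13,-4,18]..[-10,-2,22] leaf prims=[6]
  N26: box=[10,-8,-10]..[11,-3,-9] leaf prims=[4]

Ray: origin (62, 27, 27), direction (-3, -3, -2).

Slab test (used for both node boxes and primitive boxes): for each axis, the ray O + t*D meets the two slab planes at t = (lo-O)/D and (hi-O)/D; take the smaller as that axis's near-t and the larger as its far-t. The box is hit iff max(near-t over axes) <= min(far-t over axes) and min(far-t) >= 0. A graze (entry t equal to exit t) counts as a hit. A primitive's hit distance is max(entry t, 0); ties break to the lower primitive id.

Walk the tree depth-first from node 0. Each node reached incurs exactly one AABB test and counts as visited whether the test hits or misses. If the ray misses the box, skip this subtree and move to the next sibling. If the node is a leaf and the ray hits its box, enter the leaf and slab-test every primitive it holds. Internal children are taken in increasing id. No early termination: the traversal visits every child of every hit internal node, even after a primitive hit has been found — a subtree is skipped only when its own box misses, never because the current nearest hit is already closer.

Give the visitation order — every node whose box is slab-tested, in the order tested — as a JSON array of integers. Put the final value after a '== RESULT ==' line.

Walk:
N0 x:[41/3,26] y:[2,15] z:[5/2,47/2] -> hit [41/3,15], descend [4, 13, 15, 20]
  N4 x:[24,26] y:[29/3,40/3] z:[5/2,6] -> miss, prune
  N13 x:[41/3,74/3] y:[10,15] z:[29/2,45/2] -> hit [29/2,15], descend [7, 14, 16, 26]
    N7 x:[41/3,46/3] y:[13,15] z:[29/2,39/2] -> hit [29/2,15], descend [5, 9]
      N5 x:[43/3,46/3] y:[13,14] z:[19,39/2] -> miss, prune
      N9 x:[41/3,15] y:[44/3,15] z:[29/2,31/2] -> hit [44/3,15] leaf, test {P8@t=44/3}
    N14 x:[24,74/3] y:[31/3,32/3] z:[31/2,17] -> miss, prune
    N16 x:[62/3,73/3] y:[38/3,43/3] z:[17,45/2] -> miss, prune
    N26 x:[17,52/3] y:[10,35/3] z:[18,37/2] -> miss, prune
  N15 x:[46/3,68/3] y:[16/3,7] z:[3,21/2] -> miss, prune
  N20 x:[44/3,74/3] y:[2,25/3] z:[13,47/2] -> miss, prune

Summary -> nodes [0, 4, 13, 7, 5, 9, 14, 16, 26, 15, 20]; box-tests=11; leaf-entries=1; first=P8

== RESULT ==
[0, 4, 13, 7, 5, 9, 14, 16, 26, 15, 20]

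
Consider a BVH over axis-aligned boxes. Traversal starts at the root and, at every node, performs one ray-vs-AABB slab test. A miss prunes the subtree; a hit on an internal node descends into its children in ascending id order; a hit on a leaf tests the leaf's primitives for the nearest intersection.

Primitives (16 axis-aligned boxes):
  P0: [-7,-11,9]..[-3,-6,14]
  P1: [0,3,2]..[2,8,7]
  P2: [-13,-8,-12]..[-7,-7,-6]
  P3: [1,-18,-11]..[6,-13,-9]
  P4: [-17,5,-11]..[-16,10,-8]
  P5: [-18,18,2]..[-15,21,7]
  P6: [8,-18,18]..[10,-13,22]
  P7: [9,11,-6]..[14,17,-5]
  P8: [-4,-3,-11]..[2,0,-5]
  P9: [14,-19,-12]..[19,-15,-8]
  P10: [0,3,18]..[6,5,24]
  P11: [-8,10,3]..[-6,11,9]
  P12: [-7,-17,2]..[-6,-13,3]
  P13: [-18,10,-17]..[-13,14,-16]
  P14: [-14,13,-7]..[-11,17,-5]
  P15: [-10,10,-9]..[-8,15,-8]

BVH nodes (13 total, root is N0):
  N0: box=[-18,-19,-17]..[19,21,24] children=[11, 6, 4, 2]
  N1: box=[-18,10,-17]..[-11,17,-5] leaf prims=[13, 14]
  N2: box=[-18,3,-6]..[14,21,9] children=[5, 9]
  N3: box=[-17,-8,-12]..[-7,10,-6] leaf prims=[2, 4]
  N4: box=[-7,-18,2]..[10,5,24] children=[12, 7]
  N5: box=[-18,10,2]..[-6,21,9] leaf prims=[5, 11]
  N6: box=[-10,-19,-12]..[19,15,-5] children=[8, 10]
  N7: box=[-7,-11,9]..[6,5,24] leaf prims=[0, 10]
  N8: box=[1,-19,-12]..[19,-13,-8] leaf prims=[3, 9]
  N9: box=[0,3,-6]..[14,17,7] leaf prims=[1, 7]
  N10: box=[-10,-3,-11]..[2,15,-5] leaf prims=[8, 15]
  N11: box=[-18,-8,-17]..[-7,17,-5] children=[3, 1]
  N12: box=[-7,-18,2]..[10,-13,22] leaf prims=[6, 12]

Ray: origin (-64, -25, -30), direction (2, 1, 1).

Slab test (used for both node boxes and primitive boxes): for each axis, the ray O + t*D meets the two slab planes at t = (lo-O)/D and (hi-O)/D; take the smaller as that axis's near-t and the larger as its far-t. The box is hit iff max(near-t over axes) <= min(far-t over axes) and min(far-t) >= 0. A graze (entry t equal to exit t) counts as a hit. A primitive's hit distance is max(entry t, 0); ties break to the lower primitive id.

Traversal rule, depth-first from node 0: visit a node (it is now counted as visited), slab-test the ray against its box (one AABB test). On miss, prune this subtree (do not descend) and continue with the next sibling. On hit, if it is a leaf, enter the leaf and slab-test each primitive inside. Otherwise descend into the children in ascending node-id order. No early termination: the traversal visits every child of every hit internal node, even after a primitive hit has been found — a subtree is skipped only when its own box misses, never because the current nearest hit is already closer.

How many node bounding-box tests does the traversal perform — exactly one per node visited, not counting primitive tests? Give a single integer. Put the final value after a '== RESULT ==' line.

Traverse from the root:
N0 x:[23,83/2] y:[6,46] z:[13,54] -> hit [23,83/2], descend [2, 4, 6, 11]
  N2 x:[23,39] y:[28,46] z:[24,39] -> hit [28,39], descend [5, 9]
    N5 x:[23,29] y:[35,46] z:[32,39] -> miss, prune
    N9 x:[32,39] y:[28,42] z:[24,37] -> hit [32,37] leaf, test {P1@t=32, P7(miss)}
  N4 x:[57/2,37] y:[7,30] z:[32,54] -> miss, prune
  N6 x:[27,83/2] y:[6,40] z:[18,25] -> miss, prune
  N11 x:[23,57/2] y:[17,42] z:[13,25] -> hit [23,25], descend [1, 3]
    N1 x:[23,53/2] y:[35,42] z:[13,25] -> miss, prune
    N3 x:[47/2,57/2] y:[17,35] z:[18,24] -> hit [47/2,24] leaf, test {P2(miss), P4(miss)}

9 AABB tests over nodes [0, 2, 5, 9, 4, 6, 11, 1, 3]; 2 leaves entered; closest P1.

== RESULT ==
9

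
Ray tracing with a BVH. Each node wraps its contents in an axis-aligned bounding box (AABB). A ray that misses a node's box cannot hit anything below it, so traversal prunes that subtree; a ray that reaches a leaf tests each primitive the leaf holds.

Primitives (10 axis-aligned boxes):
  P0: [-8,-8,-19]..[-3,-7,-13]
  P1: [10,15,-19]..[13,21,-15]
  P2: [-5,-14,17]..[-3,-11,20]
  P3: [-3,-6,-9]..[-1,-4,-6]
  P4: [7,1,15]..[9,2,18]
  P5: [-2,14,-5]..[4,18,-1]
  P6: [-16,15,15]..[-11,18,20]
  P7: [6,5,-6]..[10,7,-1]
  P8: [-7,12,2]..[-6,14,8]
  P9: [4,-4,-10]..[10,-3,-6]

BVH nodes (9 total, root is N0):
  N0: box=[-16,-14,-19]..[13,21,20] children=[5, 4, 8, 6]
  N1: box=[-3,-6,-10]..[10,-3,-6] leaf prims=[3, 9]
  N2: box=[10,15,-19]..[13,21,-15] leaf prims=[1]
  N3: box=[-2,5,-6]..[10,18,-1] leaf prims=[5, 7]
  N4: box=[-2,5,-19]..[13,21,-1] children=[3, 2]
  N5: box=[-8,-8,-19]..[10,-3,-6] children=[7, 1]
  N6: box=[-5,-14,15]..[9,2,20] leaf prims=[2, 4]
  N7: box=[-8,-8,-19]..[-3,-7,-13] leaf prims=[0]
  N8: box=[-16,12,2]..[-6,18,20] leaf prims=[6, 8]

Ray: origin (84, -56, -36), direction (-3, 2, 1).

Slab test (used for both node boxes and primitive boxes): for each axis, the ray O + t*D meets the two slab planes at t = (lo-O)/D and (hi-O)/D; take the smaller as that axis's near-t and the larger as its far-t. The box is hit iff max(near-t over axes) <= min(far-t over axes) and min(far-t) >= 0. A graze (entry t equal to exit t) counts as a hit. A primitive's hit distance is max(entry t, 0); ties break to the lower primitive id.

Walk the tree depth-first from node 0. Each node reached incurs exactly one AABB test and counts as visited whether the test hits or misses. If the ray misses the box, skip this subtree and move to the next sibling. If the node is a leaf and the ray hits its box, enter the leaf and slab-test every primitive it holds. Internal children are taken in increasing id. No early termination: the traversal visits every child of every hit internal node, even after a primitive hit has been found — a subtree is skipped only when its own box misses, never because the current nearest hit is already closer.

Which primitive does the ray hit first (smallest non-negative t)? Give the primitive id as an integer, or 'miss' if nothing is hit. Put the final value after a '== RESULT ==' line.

Traverse from the root:
N0 x:[71/3,100/3] y:[21,77/2] z:[17,56] -> hit [71/3,100/3], descend [4, 5, 6, 8]
  N4 x:[71/3,86/3] y:[61/2,77/2] z:[17,35] -> miss, prune
  N5 x:[74/3,92/3] y:[24,53/2] z:[17,30] -> hit [74/3,53/2], descend [1, 7]
    N1 x:[74/3,29] y:[25,53/2] z:[26,30] -> hit [26,53/2] leaf, test {P3(miss), P9@t=26}
    N7 x:[29,92/3] y:[24,49/2] z:[17,23] -> miss, prune
  N6 x:[25,89/3] y:[21,29] z:[51,56] -> miss, prune
  N8 x:[30,100/3] y:[34,37] z:[38,56] -> miss, prune

7 AABB tests over nodes [0, 4, 5, 1, 7, 6, 8]; 1 leaf entered; closest P9.

== RESULT ==
9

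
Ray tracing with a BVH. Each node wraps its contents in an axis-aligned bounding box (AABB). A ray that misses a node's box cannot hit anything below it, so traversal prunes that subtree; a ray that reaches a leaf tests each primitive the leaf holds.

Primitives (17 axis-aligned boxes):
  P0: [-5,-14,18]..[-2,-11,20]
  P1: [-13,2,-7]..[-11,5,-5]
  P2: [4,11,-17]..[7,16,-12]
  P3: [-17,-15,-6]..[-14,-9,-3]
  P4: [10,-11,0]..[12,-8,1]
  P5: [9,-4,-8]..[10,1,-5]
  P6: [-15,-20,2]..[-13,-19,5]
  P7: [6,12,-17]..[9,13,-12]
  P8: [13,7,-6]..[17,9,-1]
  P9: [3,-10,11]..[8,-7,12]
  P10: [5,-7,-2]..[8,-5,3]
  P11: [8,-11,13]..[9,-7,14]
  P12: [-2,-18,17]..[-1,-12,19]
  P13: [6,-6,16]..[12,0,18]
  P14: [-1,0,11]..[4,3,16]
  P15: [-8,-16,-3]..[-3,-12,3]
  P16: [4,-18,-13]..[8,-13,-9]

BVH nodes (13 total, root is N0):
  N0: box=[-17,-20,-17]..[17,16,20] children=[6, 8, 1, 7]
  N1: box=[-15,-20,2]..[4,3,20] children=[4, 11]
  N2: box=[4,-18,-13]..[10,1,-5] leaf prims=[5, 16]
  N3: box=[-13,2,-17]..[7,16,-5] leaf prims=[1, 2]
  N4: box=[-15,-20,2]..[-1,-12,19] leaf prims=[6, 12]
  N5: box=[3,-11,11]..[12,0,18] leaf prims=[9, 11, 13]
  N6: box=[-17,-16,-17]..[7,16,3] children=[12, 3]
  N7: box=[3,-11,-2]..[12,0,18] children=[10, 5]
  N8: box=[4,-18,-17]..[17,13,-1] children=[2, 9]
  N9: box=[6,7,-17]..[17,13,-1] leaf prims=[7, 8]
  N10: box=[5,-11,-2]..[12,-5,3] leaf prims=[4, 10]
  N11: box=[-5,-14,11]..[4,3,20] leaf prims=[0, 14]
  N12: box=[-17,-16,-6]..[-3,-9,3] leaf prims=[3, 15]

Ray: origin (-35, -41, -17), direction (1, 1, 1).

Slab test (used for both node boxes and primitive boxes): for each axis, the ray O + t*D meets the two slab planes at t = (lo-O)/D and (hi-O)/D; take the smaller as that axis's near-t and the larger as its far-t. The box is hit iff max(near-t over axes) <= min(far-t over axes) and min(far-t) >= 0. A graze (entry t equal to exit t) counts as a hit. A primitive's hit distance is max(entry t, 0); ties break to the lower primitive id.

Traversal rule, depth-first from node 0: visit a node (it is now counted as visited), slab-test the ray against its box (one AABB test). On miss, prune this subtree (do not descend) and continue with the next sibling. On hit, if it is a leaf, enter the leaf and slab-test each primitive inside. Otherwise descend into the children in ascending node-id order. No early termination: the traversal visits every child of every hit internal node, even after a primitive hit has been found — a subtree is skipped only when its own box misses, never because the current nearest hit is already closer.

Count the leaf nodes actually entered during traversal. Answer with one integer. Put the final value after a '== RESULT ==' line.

Walk:
N0 x:[18,52] y:[21,57] z:[0,37] -> hit [21,37], descend [1, 6, 7, 8]
  N1 x:[20,39] y:[21,44] z:[19,37] -> hit [21,37], descend [4, 11]
    N4 x:[20,34] y:[21,29] z:[19,36] -> hit [21,29] leaf, test {P6@t=21, P12(miss)}
    N11 x:[30,39] y:[27,44] z:[28,37] -> hit [30,37] leaf, test {P0(miss), P14(miss)}
  N6 x:[18,42] y:[25,57] z:[0,20] -> miss, prune
  N7 x:[38,47] y:[30,41] z:[15,35] -> miss, prune
  N8 x:[39,52] y:[23,54] z:[0,16] -> miss, prune

order=[0, 1, 4, 11, 6, 7, 8]  |boxes|=7  |leaves|=2  hit=P6

== RESULT ==
2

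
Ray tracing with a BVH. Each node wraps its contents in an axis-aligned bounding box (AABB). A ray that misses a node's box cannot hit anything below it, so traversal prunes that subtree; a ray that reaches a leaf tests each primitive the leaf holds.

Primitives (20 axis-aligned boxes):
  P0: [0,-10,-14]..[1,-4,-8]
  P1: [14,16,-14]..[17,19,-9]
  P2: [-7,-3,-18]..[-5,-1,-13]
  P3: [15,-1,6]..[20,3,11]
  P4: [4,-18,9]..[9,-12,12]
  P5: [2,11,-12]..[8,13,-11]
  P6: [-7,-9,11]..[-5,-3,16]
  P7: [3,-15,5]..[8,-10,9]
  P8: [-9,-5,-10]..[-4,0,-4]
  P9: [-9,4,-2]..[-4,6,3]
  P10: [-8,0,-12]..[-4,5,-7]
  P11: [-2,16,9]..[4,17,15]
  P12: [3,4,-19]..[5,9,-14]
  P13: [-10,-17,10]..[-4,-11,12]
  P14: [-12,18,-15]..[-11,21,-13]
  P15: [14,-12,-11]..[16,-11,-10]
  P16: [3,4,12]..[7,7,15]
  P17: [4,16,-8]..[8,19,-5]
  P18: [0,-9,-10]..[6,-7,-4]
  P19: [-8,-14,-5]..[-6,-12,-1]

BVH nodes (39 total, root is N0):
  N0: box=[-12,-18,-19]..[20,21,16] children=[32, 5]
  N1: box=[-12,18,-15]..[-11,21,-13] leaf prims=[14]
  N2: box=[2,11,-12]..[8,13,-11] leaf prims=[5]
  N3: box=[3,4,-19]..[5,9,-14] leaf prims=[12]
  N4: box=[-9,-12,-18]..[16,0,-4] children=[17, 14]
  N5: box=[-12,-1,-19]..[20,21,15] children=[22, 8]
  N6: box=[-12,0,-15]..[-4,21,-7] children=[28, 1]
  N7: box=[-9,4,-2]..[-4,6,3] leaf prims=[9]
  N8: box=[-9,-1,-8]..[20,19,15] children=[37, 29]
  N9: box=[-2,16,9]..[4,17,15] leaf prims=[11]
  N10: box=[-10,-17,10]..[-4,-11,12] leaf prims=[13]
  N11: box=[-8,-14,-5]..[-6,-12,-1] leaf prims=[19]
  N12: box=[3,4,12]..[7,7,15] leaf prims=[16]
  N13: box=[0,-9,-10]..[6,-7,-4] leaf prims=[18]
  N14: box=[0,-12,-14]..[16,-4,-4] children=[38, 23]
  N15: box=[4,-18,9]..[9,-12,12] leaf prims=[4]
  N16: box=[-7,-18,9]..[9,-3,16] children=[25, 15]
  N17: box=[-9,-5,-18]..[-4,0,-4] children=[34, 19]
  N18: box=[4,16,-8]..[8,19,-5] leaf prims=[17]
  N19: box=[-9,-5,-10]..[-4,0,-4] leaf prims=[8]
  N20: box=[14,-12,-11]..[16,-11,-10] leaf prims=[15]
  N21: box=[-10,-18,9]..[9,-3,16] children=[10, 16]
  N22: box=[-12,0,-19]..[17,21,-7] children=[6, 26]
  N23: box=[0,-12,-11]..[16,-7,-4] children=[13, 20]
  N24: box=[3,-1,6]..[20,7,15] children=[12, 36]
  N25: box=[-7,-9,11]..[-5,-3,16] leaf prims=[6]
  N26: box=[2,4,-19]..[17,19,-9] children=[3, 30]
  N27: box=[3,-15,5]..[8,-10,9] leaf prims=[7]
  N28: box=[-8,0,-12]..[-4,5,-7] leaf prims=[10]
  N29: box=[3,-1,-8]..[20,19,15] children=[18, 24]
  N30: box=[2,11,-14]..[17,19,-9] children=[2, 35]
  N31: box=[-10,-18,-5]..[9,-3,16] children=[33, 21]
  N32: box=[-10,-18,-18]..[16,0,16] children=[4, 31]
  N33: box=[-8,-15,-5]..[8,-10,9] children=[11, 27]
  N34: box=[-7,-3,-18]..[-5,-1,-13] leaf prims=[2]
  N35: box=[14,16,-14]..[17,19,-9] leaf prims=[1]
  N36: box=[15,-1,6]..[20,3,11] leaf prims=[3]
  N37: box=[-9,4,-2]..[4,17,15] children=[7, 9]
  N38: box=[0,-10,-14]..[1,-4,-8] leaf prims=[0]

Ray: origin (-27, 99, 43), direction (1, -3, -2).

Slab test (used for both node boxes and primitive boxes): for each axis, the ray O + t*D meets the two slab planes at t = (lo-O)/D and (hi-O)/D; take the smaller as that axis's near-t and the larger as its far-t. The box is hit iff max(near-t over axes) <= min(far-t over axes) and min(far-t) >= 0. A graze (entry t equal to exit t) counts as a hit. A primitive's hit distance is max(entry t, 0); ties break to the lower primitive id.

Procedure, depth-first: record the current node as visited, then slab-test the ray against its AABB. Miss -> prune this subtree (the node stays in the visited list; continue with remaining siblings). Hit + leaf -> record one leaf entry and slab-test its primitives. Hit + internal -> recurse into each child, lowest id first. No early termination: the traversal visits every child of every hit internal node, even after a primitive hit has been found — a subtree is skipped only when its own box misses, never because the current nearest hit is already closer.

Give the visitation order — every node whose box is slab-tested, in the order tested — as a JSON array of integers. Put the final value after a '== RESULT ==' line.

Trace the traversal:
N0 x:[15,47] y:[26,39] z:[27/2,31] -> hit [26,31], descend [5, 32]
  N5 x:[15,47] y:[26,100/3] z:[14,31] -> hit [26,31], descend [8, 22]
    N8 x:[18,47] y:[80/3,100/3] z:[14,51/2] -> miss, prune
    N22 x:[15,44] y:[26,33] z:[25,31] -> hit [26,31], descend [6, 26]
      N6 x:[15,23] y:[26,33] z:[25,29] -> miss, prune
      N26 x:[29,44] y:[80/3,95/3] z:[26,31] -> hit [29,31], descend [3, 30]
        N3 x:[30,32] y:[30,95/3] z:[57/2,31] -> hit [30,31] leaf, test {P12@t=30}
        N30 x:[29,44] y:[80/3,88/3] z:[26,57/2] -> miss, prune
  N32 x:[17,43] y:[33,39] z:[27/2,61/2] -> miss, prune

Visited [0, 5, 8, 22, 6, 26, 3, 30, 32]. Tests: 9 box, 1 leaf. Nearest: P12.

== RESULT ==
[0, 5, 8, 22, 6, 26, 3, 30, 32]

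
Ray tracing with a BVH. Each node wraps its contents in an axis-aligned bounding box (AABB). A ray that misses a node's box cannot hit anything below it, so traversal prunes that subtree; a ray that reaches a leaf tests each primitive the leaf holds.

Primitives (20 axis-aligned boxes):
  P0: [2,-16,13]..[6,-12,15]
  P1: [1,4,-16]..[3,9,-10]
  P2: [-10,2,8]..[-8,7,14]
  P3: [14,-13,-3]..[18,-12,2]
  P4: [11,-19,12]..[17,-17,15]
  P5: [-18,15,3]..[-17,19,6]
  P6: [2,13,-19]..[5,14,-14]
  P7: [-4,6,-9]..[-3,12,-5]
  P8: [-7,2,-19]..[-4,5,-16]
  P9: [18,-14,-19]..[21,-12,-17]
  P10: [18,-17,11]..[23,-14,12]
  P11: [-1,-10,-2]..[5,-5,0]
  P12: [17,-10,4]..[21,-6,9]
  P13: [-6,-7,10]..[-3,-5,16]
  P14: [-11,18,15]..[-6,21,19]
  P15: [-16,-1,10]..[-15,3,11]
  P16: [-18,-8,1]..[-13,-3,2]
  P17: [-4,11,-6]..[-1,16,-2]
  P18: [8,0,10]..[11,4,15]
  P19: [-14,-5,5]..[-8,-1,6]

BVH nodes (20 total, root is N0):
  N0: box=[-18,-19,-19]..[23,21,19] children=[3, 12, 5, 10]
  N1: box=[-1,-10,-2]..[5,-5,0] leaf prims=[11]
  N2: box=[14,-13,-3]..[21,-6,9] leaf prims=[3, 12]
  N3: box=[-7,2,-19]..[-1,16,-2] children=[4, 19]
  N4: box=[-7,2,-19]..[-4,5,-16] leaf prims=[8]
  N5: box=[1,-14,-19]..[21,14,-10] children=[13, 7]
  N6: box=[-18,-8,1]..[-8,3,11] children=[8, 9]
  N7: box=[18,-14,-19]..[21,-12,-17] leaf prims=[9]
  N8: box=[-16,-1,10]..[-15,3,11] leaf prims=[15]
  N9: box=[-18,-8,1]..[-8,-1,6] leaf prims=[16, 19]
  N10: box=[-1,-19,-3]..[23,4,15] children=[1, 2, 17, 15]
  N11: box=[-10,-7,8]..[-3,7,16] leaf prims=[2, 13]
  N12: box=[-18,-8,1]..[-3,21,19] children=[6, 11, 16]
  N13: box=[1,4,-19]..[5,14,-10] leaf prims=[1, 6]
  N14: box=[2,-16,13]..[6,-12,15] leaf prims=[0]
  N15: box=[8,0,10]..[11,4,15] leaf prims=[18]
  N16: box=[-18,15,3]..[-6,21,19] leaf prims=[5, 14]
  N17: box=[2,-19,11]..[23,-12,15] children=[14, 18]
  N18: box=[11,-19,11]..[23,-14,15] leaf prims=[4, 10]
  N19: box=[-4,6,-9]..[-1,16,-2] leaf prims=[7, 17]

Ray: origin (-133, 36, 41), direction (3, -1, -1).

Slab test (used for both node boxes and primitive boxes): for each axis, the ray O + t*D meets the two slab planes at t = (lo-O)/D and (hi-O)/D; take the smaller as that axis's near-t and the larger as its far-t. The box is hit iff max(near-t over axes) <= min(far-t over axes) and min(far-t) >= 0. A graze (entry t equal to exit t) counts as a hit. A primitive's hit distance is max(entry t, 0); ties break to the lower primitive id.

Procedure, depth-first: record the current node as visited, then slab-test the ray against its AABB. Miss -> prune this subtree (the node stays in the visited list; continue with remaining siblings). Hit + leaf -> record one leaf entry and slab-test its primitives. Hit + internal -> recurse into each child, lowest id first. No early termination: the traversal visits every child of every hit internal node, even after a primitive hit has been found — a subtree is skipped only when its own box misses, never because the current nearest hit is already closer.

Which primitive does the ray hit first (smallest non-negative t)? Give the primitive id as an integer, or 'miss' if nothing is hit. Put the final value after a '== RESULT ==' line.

Trace the traversal:
N0 x:[115/3,52] y:[15,55] z:[22,60] -> hit [115/3,52], descend [3, 5, 10, 12]
  N3 x:[42,44] y:[20,34] z:[43,60] -> miss, prune
  N5 x:[134/3,154/3] y:[22,50] z:[51,60] -> miss, prune
  N10 x:[44,52] y:[32,55] z:[26,44] -> hit [44,44], descend [1, 2, 15, 17]
    N1 x:[44,46] y:[41,46] z:[41,43] -> miss, prune
    N2 x:[49,154/3] y:[42,49] z:[32,44] -> miss, prune
    N15 x:[47,48] y:[32,36] z:[26,31] -> miss, prune
    N17 x:[45,52] y:[48,55] z:[26,30] -> miss, prune
  N12 x:[115/3,130/3] y:[15,44] z:[22,40] -> hit [115/3,40], descend [6, 11, 16]
    N6 x:[115/3,125/3] y:[33,44] z:[30,40] -> hit [115/3,40], descend [8, 9]
      N8 x:[39,118/3] y:[33,37] z:[30,31] -> miss, prune
      N9 x:[115/3,125/3] y:[37,44] z:[35,40] -> hit [115/3,40] leaf, test {P16@t=39, P19(miss)}
    N11 x:[41,130/3] y:[29,43] z:[25,33] -> miss, prune
    N16 x:[115/3,127/3] y:[15,21] z:[22,38] -> miss, prune

Visited [0, 3, 5, 10, 1, 2, 15, 17, 12, 6, 8, 9, 11, 16]. Tests: 14 box, 1 leaf. Nearest: P16.

== RESULT ==
16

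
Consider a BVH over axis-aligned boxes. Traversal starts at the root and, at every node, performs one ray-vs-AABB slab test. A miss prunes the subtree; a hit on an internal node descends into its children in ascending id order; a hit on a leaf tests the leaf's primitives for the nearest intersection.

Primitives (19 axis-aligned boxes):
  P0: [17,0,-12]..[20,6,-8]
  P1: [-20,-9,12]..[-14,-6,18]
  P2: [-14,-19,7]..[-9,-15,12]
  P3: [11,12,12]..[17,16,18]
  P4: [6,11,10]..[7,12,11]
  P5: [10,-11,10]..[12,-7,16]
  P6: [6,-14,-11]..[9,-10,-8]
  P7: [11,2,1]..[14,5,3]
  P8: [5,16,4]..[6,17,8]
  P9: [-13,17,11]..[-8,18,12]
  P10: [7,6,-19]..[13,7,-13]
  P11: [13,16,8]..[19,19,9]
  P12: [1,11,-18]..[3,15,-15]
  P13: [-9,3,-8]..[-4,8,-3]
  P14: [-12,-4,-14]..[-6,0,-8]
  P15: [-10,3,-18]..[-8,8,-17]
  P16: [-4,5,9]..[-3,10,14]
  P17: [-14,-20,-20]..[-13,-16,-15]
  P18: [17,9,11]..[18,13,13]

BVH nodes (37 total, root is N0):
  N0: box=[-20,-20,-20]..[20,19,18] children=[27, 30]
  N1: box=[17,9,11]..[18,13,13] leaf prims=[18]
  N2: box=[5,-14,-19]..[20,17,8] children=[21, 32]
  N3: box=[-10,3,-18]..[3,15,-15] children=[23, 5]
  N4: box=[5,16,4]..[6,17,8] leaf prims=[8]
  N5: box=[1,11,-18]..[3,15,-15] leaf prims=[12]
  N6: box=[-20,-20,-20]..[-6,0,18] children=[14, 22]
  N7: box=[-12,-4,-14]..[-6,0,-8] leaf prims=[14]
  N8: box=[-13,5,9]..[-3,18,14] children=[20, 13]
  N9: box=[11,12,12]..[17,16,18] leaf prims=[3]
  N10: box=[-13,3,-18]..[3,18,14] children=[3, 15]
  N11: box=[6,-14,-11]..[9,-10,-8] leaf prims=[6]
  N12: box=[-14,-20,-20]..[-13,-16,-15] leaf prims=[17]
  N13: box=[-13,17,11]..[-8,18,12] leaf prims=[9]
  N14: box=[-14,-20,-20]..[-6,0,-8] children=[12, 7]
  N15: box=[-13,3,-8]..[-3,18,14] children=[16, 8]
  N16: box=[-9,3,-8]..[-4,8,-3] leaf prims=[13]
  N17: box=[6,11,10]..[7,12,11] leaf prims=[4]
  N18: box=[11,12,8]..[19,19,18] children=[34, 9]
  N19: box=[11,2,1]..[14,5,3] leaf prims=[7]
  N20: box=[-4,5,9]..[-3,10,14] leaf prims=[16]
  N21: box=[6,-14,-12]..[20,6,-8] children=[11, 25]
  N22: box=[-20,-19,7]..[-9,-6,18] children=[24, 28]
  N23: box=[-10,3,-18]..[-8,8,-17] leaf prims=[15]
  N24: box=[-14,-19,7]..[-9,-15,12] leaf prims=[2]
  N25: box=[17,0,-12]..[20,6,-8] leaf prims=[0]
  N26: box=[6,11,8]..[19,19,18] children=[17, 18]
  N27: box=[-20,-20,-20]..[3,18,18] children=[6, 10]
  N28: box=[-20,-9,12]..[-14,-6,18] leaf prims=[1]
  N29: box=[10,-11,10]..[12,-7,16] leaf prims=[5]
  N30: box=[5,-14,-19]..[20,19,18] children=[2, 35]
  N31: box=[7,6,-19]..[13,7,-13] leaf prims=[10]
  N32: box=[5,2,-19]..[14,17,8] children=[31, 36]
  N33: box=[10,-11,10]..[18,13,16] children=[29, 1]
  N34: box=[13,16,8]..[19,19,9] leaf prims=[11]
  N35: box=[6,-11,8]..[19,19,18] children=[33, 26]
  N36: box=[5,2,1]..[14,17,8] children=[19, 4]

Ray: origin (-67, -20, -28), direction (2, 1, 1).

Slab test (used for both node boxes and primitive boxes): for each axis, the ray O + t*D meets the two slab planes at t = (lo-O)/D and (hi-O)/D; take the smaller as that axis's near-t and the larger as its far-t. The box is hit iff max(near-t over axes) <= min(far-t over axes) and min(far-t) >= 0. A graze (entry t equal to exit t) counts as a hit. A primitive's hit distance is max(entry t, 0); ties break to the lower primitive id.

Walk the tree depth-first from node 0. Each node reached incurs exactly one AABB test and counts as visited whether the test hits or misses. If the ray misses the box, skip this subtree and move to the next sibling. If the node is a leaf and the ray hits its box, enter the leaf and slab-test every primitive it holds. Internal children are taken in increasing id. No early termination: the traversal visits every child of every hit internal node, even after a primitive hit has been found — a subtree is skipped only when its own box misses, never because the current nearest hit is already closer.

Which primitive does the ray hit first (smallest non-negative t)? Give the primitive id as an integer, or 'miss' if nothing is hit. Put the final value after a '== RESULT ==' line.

Traverse from the root:
N0 x:[47/2,87/2] y:[0,39] z:[8,46] -> hit [47/2,39], descend [27, 30]
  N27 x:[47/2,35] y:[0,38] z:[8,46] -> hit [47/2,35], descend [6, 10]
    N6 x:[47/2,61/2] y:[0,20] z:[8,46] -> miss, prune
    N10 x:[27,35] y:[23,38] z:[10,42] -> hit [27,35], descend [3, 15]
      N3 x:[57/2,35] y:[23,35] z:[10,13] -> miss, prune
      N15 x:[27,32] y:[23,38] z:[20,42] -> hit [27,32], descend [8, 16]
        N8 x:[27,32] y:[25,38] z:[37,42] -> miss, prune
        N16 x:[29,63/2] y:[23,28] z:[20,25] -> miss, prune
  N30 x:[36,87/2] y:[6,39] z:[9,46] -> hit [36,39], descend [2, 35]
    N2 x:[36,87/2] y:[6,37] z:[9,36] -> hit [36,36], descend [21, 32]
      N21 x:[73/2,87/2] y:[6,26] z:[16,20] -> miss, prune
      N32 x:[36,81/2] y:[22,37] z:[9,36] -> hit [36,36], descend [31, 36]
        N31 x:[37,40] y:[26,27] z:[9,15] -> miss, prune
        N36 x:[36,81/2] y:[22,37] z:[29,36] -> hit [36,36], descend [4, 19]
          N4 x:[36,73/2] y:[36,37] z:[32,36] -> hit [36,36] leaf, test {P8@t=36}
          N19 x:[39,81/2] y:[22,25] z:[29,31] -> miss, prune
    N35 x:[73/2,43] y:[9,39] z:[36,46] -> hit [73/2,39], descend [26, 33]
      N26 x:[73/2,43] y:[31,39] z:[36,46] -> hit [73/2,39], descend [17, 18]
        N17 x:[73/2,37] y:[31,32] z:[38,39] -> miss, prune
        N18 x:[39,43] y:[32,39] z:[36,46] -> hit [39,39], descend [9, 34]
          N9 x:[39,42] y:[32,36] z:[40,46] -> miss, prune
          N34 x:[40,43] y:[36,39] z:[36,37] -> miss, prune
      N33 x:[77/2,85/2] y:[9,33] z:[38,44] -> miss, prune

Visited [0, 27, 6, 10, 3, 15, 8, 16, 30, 2, 21, 32, 31, 36, 4, 19, 35, 26, 17, 18, 9, 34, 33]. Tests: 23 box, 1 leaf. Nearest: P8.

== RESULT ==
8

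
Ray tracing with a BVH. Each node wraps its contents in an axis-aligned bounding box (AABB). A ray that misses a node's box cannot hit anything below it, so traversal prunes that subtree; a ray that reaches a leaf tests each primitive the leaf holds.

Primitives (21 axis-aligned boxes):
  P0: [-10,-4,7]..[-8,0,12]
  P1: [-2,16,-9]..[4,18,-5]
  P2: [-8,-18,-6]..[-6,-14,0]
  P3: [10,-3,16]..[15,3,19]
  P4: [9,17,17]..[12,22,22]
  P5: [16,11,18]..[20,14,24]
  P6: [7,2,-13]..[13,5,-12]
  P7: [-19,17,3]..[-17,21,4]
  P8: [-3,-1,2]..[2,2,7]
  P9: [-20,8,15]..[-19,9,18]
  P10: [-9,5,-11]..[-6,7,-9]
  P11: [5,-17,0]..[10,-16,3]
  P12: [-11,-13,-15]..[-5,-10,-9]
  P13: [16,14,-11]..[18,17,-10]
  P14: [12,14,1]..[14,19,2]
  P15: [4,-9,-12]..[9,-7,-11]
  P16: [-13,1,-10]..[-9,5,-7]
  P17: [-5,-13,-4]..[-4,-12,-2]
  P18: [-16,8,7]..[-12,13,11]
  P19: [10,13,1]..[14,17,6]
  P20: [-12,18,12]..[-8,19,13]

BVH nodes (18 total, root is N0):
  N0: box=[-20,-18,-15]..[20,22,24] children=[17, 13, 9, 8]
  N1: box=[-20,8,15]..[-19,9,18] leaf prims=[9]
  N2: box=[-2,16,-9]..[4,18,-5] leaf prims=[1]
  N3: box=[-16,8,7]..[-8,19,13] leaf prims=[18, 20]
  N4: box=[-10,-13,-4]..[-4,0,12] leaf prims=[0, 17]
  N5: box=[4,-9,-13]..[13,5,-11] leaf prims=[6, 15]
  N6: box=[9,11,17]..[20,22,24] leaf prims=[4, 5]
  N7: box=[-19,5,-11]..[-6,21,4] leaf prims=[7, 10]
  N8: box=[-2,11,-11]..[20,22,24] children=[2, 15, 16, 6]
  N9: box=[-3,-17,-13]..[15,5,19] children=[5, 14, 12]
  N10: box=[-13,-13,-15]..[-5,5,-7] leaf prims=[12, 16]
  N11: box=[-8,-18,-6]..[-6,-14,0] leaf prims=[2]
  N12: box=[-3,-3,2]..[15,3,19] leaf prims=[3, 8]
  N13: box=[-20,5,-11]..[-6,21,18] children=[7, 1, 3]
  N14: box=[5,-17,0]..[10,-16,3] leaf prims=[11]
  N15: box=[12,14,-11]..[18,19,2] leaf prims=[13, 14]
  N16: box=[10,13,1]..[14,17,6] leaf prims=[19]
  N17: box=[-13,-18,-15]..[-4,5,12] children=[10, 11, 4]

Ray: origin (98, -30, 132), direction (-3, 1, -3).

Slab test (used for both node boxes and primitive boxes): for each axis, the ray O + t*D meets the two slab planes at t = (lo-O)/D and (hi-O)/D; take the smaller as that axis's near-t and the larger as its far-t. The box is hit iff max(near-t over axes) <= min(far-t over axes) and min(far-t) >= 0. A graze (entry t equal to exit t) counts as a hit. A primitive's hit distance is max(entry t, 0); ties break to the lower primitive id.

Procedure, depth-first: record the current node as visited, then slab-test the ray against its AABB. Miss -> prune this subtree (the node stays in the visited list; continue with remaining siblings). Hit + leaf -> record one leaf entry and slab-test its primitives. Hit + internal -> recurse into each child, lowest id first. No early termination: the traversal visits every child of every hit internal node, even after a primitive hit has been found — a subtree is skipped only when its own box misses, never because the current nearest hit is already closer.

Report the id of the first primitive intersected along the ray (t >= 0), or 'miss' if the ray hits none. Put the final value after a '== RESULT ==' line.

Trace the traversal:
N0 x:[26,118/3] y:[12,52] z:[36,49] -> hit [36,118/3], descend [8, 9, 13, 17]
  N8 x:[26,100/3] y:[41,52] z:[36,143/3] -> miss, prune
  N9 x:[83/3,101/3] y:[13,35] z:[113/3,145/3] -> miss, prune
  N13 x:[104/3,118/3] y:[35,51] z:[38,143/3] -> hit [38,118/3], descend [1, 3, 7]
    N1 x:[39,118/3] y:[38,39] z:[38,39] -> hit [39,39] leaf, test {P9@t=39}
    N3 x:[106/3,38] y:[38,49] z:[119/3,125/3] -> miss, prune
    N7 x:[104/3,39] y:[35,51] z:[128/3,143/3] -> miss, prune
  N17 x:[34,37] y:[12,35] z:[40,49] -> miss, prune

Summary -> nodes [0, 8, 9, 13, 1, 3, 7, 17]; box-tests=8; leaf-entries=1; first=P9

== RESULT ==
9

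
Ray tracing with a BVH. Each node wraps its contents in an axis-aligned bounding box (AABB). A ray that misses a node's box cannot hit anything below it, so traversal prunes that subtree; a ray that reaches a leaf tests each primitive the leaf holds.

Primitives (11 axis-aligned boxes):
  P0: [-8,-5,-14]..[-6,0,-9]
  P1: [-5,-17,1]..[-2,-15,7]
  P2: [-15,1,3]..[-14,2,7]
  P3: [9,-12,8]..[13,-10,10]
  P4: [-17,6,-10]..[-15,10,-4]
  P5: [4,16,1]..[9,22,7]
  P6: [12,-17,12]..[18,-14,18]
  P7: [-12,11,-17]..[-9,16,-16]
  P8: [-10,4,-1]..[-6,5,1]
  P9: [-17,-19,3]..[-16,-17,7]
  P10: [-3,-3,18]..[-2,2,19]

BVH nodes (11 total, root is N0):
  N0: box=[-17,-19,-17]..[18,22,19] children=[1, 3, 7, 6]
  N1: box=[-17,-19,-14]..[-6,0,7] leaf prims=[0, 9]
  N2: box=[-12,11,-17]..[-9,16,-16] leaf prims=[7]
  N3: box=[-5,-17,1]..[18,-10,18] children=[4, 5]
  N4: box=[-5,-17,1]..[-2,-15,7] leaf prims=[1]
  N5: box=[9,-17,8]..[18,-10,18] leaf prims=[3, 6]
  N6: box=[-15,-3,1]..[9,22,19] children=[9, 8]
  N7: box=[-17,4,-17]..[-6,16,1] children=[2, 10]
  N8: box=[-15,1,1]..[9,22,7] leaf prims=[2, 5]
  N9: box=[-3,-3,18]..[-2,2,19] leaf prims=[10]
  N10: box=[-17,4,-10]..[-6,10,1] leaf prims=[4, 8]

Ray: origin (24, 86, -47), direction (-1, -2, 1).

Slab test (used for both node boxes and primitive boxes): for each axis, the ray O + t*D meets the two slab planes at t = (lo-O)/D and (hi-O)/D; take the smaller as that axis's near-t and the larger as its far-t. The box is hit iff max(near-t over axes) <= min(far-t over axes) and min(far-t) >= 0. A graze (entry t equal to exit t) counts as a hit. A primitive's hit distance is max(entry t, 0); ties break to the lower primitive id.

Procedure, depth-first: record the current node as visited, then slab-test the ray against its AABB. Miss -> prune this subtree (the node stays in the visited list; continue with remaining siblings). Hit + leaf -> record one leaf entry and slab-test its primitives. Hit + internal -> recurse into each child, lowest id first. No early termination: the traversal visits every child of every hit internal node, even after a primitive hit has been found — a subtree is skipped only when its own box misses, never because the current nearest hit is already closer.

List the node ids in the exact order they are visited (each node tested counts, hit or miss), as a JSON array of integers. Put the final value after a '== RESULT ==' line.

Traverse from the root:
N0 x:[6,41] y:[32,105/2] z:[30,66] -> hit [32,41], descend [1, 3, 6, 7]
  N1 x:[30,41] y:[43,105/2] z:[33,54] -> miss, prune
  N3 x:[6,29] y:[48,103/2] z:[48,65] -> miss, prune
  N6 x:[15,39] y:[32,89/2] z:[48,66] -> miss, prune
  N7 x:[30,41] y:[35,41] z:[30,48] -> hit [35,41], descend [2, 10]
    N2 x:[33,36] y:[35,75/2] z:[30,31] -> miss, prune
    N10 x:[30,41] y:[38,41] z:[37,48] -> hit [38,41] leaf, test {P4@t=39, P8(miss)}

7 AABB tests over nodes [0, 1, 3, 6, 7, 2, 10]; 1 leaf entered; closest P4.

== RESULT ==
[0, 1, 3, 6, 7, 2, 10]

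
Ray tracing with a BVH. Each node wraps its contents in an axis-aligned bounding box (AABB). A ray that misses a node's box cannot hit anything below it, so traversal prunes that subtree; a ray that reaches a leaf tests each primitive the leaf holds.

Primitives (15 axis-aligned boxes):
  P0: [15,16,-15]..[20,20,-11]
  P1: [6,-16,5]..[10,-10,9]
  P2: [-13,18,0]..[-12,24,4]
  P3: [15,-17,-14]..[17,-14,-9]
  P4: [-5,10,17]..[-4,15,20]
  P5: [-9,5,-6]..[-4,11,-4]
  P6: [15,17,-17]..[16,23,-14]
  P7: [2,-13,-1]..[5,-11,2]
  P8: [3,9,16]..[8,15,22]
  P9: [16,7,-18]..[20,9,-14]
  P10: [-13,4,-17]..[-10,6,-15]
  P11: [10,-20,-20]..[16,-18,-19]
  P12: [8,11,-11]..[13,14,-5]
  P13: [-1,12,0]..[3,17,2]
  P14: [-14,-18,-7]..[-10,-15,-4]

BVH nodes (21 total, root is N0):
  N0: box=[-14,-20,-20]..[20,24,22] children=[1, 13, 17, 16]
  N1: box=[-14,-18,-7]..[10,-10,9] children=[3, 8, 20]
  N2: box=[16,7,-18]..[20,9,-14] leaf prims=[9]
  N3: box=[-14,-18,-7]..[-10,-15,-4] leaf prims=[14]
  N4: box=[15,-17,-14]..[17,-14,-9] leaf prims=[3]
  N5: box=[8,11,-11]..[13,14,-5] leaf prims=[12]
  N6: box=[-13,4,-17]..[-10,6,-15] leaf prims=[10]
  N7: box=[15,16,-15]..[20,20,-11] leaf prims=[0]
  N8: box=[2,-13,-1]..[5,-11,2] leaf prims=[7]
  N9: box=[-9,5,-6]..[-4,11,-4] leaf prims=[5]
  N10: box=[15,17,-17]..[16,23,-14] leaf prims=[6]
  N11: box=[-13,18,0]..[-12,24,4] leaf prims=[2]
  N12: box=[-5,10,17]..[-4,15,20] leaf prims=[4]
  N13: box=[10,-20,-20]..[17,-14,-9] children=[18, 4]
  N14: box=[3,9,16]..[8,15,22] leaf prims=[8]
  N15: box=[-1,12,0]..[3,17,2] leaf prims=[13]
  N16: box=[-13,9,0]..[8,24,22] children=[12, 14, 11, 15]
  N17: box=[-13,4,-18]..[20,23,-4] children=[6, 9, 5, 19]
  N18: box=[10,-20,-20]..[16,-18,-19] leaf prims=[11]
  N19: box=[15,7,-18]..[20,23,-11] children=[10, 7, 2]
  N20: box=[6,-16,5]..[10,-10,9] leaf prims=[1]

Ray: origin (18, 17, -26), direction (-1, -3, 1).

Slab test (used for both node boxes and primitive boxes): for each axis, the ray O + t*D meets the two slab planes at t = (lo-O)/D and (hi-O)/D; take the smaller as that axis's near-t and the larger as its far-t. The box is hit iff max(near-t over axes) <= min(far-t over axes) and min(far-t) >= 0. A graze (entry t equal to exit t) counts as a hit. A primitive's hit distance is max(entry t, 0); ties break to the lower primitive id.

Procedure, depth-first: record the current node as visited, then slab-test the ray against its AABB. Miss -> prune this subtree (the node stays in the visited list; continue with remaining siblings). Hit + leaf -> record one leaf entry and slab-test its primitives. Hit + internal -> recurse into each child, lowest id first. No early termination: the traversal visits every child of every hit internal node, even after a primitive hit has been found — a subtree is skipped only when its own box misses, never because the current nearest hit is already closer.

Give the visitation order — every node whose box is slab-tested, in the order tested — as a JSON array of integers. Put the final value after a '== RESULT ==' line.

Traverse from the root:
N0 x:[-2,32] y:[-7/3,37/3] z:[6,48] -> hit [6,37/3], descend [1, 13, 16, 17]
  N1 x:[8,32] y:[9,35/3] z:[19,35] -> miss, prune
  N13 x:[1,8] y:[31/3,37/3] z:[6,17] -> miss, prune
  N16 x:[10,31] y:[-7/3,8/3] z:[26,48] -> miss, prune
  N17 x:[-2,31] y:[-2,13/3] z:[8,22] -> miss, prune

Visited [0, 1, 13, 16, 17]. Tests: 5 box, 0 leaf. Nearest: miss.

== RESULT ==
[0, 1, 13, 16, 17]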